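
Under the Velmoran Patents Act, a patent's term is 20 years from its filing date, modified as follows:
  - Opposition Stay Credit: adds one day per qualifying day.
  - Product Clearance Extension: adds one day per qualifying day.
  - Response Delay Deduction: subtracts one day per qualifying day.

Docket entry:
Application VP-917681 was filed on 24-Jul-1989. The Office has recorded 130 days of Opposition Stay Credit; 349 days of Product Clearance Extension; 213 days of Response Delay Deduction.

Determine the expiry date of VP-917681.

2010-04-16

Base term: filing date + 20 years → 24 July 2009.
Opposition Stay Credit: +130 days → 1 December 2009.
Product Clearance Extension: +349 days → 15 November 2010.
Response Delay Deduction: −213 days → 16 April 2010.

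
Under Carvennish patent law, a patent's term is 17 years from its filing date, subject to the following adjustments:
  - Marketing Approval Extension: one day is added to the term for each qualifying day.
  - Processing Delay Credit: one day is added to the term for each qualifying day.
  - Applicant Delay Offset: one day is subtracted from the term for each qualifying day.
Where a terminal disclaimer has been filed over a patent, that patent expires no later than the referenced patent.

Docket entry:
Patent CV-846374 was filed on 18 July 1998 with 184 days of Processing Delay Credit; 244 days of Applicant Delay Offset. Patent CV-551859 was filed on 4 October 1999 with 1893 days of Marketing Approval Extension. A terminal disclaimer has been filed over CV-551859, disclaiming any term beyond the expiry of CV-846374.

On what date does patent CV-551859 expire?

2015-05-19

Natural term of CV-551859:
  Base: filing + 17 years → 4 October 2016.
  Marketing Approval Extension: +1893 days → 10 December 2021.
Expiry of referenced patent CV-846374:
  Base: filing + 17 years → 18 July 2015.
  Processing Delay Credit: +184 days → 18 January 2016.
  Applicant Delay Offset: −244 days → 19 May 2015.
Terminal disclaimer: CV-551859 expires on the earlier of 10 December 2021 and 19 May 2015.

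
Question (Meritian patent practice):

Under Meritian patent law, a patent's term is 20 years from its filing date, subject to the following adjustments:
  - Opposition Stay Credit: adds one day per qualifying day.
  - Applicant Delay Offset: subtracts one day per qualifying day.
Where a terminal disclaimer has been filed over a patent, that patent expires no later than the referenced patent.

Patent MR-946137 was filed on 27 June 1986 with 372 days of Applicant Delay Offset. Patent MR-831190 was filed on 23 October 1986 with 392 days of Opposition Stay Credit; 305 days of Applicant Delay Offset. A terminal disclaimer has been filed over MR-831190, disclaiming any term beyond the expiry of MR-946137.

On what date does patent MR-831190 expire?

Natural term of MR-831190:
  Base: filing + 20 years → 23 October 2006.
  Opposition Stay Credit: +392 days → 19 November 2007.
  Applicant Delay Offset: −305 days → 18 January 2007.
Expiry of referenced patent MR-946137:
  Base: filing + 20 years → 27 June 2006.
  Applicant Delay Offset: −372 days → 20 June 2005.
Terminal disclaimer: MR-831190 expires on the earlier of 18 January 2007 and 20 June 2005.

2005-06-20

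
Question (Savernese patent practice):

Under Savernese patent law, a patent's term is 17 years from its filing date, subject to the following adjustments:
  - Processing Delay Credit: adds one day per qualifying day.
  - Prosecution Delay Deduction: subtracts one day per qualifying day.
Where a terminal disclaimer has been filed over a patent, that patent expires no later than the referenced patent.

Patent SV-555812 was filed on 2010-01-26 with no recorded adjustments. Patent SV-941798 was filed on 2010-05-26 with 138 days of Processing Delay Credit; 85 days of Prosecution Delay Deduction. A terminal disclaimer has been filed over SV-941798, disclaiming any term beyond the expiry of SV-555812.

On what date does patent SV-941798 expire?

Natural term of SV-941798:
  Base: filing + 17 years → 26 May 2027.
  Processing Delay Credit: +138 days → 11 October 2027.
  Prosecution Delay Deduction: −85 days → 18 July 2027.
Expiry of referenced patent SV-555812:
  Base: filing + 17 years → 26 January 2027.
Terminal disclaimer: SV-941798 expires on the earlier of 18 July 2027 and 26 January 2027.

January 26, 2027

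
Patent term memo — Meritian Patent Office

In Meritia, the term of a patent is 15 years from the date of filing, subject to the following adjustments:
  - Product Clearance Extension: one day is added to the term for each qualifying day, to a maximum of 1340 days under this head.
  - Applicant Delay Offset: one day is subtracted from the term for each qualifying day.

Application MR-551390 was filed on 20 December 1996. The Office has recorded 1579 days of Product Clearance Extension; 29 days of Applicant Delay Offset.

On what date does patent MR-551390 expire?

Base term: filing date + 15 years → 20 December 2011.
Product Clearance Extension: 1579 days claimed exceeds the 1340-day cap, so +1340 days → 21 August 2015.
Applicant Delay Offset: −29 days → 23 July 2015.

2015-07-23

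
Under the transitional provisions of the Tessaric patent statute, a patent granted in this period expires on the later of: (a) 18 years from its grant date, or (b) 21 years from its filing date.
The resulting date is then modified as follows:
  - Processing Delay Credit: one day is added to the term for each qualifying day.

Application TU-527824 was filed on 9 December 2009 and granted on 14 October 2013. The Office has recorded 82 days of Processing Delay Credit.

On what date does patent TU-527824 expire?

(a) grant + 18 years → 14 October 2031.
(b) filing + 21 years → 9 December 2030.
Later of the two: 14 October 2031.
Processing Delay Credit: +82 days → 4 January 2032.

January 4, 2032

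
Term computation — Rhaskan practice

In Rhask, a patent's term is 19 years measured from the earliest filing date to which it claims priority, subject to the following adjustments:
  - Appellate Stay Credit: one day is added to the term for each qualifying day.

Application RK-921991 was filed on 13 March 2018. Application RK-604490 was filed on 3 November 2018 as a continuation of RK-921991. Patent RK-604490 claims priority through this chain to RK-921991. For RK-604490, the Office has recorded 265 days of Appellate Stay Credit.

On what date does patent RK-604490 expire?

Earliest priority filing: 13 March 2018.
Base term: 13 March 2018 + 19 years → 13 March 2037.
Appellate Stay Credit: +265 days → 3 December 2037.

2037-12-03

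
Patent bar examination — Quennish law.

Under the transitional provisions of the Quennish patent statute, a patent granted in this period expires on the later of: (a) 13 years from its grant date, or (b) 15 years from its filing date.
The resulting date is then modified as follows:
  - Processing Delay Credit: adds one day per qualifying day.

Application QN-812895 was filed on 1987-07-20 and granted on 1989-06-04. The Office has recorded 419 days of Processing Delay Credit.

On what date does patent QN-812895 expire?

2003-09-12

(a) grant + 13 years → 4 June 2002.
(b) filing + 15 years → 20 July 2002.
Later of the two: 20 July 2002.
Processing Delay Credit: +419 days → 12 September 2003.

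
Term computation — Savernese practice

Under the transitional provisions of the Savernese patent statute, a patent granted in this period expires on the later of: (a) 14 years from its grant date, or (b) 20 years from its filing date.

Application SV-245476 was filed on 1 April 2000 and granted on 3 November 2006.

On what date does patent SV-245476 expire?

November 3, 2020

(a) grant + 14 years → 3 November 2020.
(b) filing + 20 years → 1 April 2020.
Later of the two: 3 November 2020.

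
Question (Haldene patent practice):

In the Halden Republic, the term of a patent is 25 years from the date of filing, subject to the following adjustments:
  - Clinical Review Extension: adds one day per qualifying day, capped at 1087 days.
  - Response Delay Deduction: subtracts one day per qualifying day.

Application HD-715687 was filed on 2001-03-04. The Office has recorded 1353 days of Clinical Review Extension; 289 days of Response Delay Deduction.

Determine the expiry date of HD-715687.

Base term: filing date + 25 years → 4 March 2026.
Clinical Review Extension: 1353 days claimed exceeds the 1087-day cap, so +1087 days → 23 February 2029.
Response Delay Deduction: −289 days → 10 May 2028.

May 10, 2028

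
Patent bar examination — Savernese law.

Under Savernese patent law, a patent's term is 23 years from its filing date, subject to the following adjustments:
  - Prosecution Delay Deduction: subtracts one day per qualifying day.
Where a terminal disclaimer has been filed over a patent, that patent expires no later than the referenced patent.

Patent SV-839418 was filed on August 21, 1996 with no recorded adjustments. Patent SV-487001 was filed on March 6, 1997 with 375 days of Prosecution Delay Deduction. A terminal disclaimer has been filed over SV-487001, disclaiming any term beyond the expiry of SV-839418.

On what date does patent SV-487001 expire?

February 25, 2019

Natural term of SV-487001:
  Base: filing + 23 years → 6 March 2020.
  Prosecution Delay Deduction: −375 days → 25 February 2019.
Expiry of referenced patent SV-839418:
  Base: filing + 23 years → 21 August 2019.
Terminal disclaimer: SV-487001 expires on the earlier of 25 February 2019 and 21 August 2019.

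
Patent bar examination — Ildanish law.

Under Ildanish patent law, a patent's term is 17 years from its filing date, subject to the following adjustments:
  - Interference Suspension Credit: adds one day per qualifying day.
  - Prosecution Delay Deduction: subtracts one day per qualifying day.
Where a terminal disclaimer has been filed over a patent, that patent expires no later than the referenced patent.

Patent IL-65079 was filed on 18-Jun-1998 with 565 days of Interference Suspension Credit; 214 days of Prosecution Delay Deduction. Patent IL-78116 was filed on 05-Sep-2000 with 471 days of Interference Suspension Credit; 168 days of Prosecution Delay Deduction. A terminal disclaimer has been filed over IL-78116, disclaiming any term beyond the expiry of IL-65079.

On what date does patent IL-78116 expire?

2016-06-03

Natural term of IL-78116:
  Base: filing + 17 years → 5 September 2017.
  Interference Suspension Credit: +471 days → 20 December 2018.
  Prosecution Delay Deduction: −168 days → 5 July 2018.
Expiry of referenced patent IL-65079:
  Base: filing + 17 years → 18 June 2015.
  Interference Suspension Credit: +565 days → 3 January 2017.
  Prosecution Delay Deduction: −214 days → 3 June 2016.
Terminal disclaimer: IL-78116 expires on the earlier of 5 July 2018 and 3 June 2016.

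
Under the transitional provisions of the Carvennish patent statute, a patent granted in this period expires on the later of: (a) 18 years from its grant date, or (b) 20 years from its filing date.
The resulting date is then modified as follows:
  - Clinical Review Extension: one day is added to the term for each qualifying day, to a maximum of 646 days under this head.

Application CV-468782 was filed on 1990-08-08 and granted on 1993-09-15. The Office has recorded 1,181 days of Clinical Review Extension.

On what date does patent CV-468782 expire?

(a) grant + 18 years → 15 September 2011.
(b) filing + 20 years → 8 August 2010.
Later of the two: 15 September 2011.
Clinical Review Extension: 1181 days claimed exceeds the 646-day cap, so +646 days → 22 June 2013.

June 22, 2013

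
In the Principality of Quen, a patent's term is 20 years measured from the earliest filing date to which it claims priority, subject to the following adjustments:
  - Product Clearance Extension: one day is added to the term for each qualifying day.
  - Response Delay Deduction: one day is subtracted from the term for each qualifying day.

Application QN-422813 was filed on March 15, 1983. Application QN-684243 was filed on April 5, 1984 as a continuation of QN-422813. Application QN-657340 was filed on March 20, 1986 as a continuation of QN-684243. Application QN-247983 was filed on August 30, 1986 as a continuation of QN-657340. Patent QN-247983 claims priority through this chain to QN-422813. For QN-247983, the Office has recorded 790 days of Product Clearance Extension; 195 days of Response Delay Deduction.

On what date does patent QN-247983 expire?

Earliest priority filing: 15 March 1983.
Base term: 15 March 1983 + 20 years → 15 March 2003.
Product Clearance Extension: +790 days → 13 May 2005.
Response Delay Deduction: −195 days → 30 October 2004.

October 30, 2004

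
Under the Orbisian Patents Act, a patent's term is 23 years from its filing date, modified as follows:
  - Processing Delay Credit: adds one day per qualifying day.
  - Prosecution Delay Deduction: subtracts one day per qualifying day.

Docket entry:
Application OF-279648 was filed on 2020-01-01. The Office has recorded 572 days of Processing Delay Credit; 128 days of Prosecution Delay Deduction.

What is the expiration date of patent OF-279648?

Base term: filing date + 23 years → 1 January 2043.
Processing Delay Credit: +572 days → 26 July 2044.
Prosecution Delay Deduction: −128 days → 20 March 2044.

2044-03-20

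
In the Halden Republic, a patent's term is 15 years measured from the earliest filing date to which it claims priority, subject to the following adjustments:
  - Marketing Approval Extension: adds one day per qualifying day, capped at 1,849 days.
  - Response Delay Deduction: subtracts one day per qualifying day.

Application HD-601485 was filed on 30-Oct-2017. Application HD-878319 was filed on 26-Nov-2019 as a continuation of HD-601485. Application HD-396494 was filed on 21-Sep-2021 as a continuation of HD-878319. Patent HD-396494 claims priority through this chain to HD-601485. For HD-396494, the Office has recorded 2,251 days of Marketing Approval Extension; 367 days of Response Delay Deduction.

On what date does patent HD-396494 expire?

November 20, 2036

Earliest priority filing: 30 October 2017.
Base term: 30 October 2017 + 15 years → 30 October 2032.
Marketing Approval Extension: 2251 days claimed exceeds the 1849-day cap, so +1849 days → 22 November 2037.
Response Delay Deduction: −367 days → 20 November 2036.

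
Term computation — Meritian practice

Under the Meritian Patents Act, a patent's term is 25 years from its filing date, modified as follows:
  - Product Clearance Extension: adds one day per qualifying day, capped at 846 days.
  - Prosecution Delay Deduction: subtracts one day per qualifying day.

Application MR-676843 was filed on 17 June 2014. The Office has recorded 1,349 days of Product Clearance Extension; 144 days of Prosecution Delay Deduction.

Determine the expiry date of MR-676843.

Base term: filing date + 25 years → 17 June 2039.
Product Clearance Extension: 1349 days claimed exceeds the 846-day cap, so +846 days → 10 October 2041.
Prosecution Delay Deduction: −144 days → 19 May 2041.

May 19, 2041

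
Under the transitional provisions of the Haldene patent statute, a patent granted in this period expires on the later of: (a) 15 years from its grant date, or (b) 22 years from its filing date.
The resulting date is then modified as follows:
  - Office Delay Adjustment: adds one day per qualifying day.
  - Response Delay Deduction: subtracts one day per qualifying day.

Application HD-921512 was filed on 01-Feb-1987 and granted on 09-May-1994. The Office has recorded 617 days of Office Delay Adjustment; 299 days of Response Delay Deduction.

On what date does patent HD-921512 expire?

2010-03-23

(a) grant + 15 years → 9 May 2009.
(b) filing + 22 years → 1 February 2009.
Later of the two: 9 May 2009.
Office Delay Adjustment: +617 days → 16 January 2011.
Response Delay Deduction: −299 days → 23 March 2010.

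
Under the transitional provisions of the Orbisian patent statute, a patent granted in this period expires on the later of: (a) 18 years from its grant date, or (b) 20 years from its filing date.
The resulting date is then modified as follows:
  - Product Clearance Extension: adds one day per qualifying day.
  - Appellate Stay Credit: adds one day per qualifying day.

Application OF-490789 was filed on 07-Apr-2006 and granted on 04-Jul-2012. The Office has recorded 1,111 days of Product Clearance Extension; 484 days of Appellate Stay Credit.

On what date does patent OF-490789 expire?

November 15, 2034

(a) grant + 18 years → 4 July 2030.
(b) filing + 20 years → 7 April 2026.
Later of the two: 4 July 2030.
Product Clearance Extension: +1111 days → 19 July 2033.
Appellate Stay Credit: +484 days → 15 November 2034.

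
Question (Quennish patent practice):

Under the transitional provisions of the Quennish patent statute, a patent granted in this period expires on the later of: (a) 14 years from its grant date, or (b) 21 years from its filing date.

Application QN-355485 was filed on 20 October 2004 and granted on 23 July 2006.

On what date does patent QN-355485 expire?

October 20, 2025

(a) grant + 14 years → 23 July 2020.
(b) filing + 21 years → 20 October 2025.
Later of the two: 20 October 2025.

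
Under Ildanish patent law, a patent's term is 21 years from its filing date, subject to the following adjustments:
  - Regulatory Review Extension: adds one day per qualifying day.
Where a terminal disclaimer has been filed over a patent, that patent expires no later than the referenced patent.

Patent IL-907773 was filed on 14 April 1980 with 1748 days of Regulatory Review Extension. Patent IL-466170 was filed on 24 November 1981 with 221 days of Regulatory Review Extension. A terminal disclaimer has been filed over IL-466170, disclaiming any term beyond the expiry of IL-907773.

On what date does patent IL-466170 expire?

Natural term of IL-466170:
  Base: filing + 21 years → 24 November 2002.
  Regulatory Review Extension: +221 days → 3 July 2003.
Expiry of referenced patent IL-907773:
  Base: filing + 21 years → 14 April 2001.
  Regulatory Review Extension: +1748 days → 26 January 2006.
Terminal disclaimer: IL-466170 expires on the earlier of 3 July 2003 and 26 January 2006.

July 3, 2003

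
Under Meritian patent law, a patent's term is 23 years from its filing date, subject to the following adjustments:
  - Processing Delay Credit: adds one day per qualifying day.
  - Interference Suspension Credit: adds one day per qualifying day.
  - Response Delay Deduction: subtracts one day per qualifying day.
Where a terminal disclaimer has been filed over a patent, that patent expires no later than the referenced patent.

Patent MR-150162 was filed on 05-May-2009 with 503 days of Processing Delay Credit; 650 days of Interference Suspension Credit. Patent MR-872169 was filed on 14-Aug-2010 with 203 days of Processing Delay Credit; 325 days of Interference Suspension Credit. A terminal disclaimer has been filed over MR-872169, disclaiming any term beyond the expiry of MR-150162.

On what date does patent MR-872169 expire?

January 24, 2035

Natural term of MR-872169:
  Base: filing + 23 years → 14 August 2033.
  Processing Delay Credit: +203 days → 5 March 2034.
  Interference Suspension Credit: +325 days → 24 January 2035.
Expiry of referenced patent MR-150162:
  Base: filing + 23 years → 5 May 2032.
  Processing Delay Credit: +503 days → 20 September 2033.
  Interference Suspension Credit: +650 days → 2 July 2035.
Terminal disclaimer: MR-872169 expires on the earlier of 24 January 2035 and 2 July 2035.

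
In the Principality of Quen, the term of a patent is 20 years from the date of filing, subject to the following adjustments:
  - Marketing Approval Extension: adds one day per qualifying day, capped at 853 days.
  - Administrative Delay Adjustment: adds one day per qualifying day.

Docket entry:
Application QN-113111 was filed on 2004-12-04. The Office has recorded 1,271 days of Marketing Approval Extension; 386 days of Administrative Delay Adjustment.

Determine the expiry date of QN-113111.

Base term: filing date + 20 years → 4 December 2024.
Marketing Approval Extension: 1271 days claimed exceeds the 853-day cap, so +853 days → 6 April 2027.
Administrative Delay Adjustment: +386 days → 26 April 2028.

2028-04-26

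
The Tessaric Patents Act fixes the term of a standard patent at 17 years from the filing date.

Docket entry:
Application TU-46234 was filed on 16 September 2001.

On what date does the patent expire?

2018-09-16

Filing date + 17 years → 16 September 2018.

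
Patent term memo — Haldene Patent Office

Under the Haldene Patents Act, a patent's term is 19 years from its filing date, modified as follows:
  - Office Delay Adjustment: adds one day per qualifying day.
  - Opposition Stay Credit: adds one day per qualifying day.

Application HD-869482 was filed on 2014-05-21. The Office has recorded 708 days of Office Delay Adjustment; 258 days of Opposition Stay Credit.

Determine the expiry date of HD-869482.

January 12, 2036

Base term: filing date + 19 years → 21 May 2033.
Office Delay Adjustment: +708 days → 29 April 2035.
Opposition Stay Credit: +258 days → 12 January 2036.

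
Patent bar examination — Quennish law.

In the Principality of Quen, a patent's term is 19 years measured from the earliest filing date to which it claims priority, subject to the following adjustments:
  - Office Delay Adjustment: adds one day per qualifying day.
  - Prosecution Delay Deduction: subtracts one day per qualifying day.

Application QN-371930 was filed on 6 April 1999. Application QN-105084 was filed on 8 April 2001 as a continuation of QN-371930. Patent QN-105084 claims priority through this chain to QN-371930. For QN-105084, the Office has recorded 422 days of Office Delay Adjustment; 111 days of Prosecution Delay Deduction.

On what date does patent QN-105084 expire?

February 11, 2019

Earliest priority filing: 6 April 1999.
Base term: 6 April 1999 + 19 years → 6 April 2018.
Office Delay Adjustment: +422 days → 2 June 2019.
Prosecution Delay Deduction: −111 days → 11 February 2019.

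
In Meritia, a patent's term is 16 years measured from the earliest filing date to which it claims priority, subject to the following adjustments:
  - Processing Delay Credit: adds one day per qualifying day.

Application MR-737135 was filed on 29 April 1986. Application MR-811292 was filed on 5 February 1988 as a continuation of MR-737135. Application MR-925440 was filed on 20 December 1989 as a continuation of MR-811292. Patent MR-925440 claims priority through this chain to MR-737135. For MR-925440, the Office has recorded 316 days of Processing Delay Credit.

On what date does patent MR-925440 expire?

Earliest priority filing: 29 April 1986.
Base term: 29 April 1986 + 16 years → 29 April 2002.
Processing Delay Credit: +316 days → 11 March 2003.

2003-03-11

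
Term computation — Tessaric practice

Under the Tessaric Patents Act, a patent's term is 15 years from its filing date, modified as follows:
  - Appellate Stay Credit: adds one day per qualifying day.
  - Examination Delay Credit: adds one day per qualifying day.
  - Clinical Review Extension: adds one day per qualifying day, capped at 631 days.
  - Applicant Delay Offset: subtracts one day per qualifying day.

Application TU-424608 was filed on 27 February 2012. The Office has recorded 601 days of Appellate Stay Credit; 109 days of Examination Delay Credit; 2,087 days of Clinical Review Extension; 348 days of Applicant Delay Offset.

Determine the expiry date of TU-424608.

Base term: filing date + 15 years → 27 February 2027.
Appellate Stay Credit: +601 days → 20 October 2028.
Examination Delay Credit: +109 days → 6 February 2029.
Clinical Review Extension: 2087 days claimed exceeds the 631-day cap, so +631 days → 30 October 2030.
Applicant Delay Offset: −348 days → 16 November 2029.

2029-11-16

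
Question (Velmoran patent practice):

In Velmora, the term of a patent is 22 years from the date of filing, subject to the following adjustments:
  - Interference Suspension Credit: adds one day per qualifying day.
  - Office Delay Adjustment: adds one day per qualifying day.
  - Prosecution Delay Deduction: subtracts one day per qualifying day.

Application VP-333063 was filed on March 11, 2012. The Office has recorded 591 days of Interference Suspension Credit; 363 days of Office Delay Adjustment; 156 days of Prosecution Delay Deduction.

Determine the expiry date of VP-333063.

May 17, 2036

Base term: filing date + 22 years → 11 March 2034.
Interference Suspension Credit: +591 days → 23 October 2035.
Office Delay Adjustment: +363 days → 20 October 2036.
Prosecution Delay Deduction: −156 days → 17 May 2036.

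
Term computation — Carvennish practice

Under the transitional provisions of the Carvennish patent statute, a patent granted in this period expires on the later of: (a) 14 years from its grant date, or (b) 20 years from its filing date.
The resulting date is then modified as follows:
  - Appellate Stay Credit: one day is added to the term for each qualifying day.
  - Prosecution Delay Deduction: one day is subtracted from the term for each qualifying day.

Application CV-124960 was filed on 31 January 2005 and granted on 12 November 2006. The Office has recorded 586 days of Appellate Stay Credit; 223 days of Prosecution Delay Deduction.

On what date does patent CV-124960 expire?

(a) grant + 14 years → 12 November 2020.
(b) filing + 20 years → 31 January 2025.
Later of the two: 31 January 2025.
Appellate Stay Credit: +586 days → 9 September 2026.
Prosecution Delay Deduction: −223 days → 29 January 2026.

January 29, 2026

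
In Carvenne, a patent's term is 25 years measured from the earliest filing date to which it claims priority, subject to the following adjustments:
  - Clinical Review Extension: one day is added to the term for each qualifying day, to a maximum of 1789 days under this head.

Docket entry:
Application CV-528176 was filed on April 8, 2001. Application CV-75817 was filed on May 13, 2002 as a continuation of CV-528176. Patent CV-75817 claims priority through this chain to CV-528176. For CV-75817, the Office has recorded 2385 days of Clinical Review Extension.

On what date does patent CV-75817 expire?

2031-03-02

Earliest priority filing: 8 April 2001.
Base term: 8 April 2001 + 25 years → 8 April 2026.
Clinical Review Extension: 2385 days claimed exceeds the 1789-day cap, so +1789 days → 2 March 2031.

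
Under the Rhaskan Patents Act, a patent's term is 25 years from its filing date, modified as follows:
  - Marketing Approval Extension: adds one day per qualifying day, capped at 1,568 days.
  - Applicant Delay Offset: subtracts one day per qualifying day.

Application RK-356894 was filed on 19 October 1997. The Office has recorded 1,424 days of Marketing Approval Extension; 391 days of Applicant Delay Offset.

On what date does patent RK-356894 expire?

Base term: filing date + 25 years → 19 October 2022.
Marketing Approval Extension: 1424 days (within the 1568-day cap) → +1424 days → 12 September 2026.
Applicant Delay Offset: −391 days → 17 August 2025.

August 17, 2025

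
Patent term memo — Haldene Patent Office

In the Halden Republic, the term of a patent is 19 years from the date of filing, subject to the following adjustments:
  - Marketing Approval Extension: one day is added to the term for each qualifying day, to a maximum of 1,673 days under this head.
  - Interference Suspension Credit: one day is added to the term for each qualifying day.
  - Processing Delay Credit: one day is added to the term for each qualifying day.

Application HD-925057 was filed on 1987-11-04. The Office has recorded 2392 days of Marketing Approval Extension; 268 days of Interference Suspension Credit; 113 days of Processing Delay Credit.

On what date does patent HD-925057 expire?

Base term: filing date + 19 years → 4 November 2006.
Marketing Approval Extension: 2392 days claimed exceeds the 1673-day cap, so +1673 days → 4 June 2011.
Interference Suspension Credit: +268 days → 27 February 2012.
Processing Delay Credit: +113 days → 19 June 2012.

2012-06-19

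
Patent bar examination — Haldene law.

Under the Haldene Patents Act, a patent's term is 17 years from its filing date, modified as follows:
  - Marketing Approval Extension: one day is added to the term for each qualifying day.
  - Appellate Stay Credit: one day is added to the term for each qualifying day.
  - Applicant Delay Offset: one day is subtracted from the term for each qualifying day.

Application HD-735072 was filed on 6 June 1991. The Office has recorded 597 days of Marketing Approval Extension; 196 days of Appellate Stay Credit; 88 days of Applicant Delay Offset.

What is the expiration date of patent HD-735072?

2010-05-12

Base term: filing date + 17 years → 6 June 2008.
Marketing Approval Extension: +597 days → 24 January 2010.
Appellate Stay Credit: +196 days → 8 August 2010.
Applicant Delay Offset: −88 days → 12 May 2010.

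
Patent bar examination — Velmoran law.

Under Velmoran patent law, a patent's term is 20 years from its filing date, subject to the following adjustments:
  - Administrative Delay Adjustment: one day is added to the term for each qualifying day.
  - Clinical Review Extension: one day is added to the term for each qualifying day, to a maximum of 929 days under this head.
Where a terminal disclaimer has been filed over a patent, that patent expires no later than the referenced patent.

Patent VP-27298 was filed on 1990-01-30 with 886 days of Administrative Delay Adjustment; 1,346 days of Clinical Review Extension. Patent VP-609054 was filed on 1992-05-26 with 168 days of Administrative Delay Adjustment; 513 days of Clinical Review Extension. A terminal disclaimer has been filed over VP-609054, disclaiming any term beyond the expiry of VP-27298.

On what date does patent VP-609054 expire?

Natural term of VP-609054:
  Base: filing + 20 years → 26 May 2012.
  Administrative Delay Adjustment: +168 days → 10 November 2012.
  Clinical Review Extension: 513 days (within the 929-day cap) → +513 days → 7 April 2014.
Expiry of referenced patent VP-27298:
  Base: filing + 20 years → 30 January 2010.
  Administrative Delay Adjustment: +886 days → 4 July 2012.
  Clinical Review Extension: 1346 days claimed exceeds the 929-day cap, so +929 days → 19 January 2015.
Terminal disclaimer: VP-609054 expires on the earlier of 7 April 2014 and 19 January 2015.

2014-04-07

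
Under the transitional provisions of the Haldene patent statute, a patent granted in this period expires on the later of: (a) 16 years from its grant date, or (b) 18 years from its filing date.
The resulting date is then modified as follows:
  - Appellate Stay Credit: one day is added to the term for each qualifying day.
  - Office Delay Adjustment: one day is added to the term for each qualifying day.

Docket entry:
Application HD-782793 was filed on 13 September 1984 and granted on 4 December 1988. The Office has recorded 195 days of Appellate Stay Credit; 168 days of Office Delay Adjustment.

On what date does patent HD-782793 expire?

December 2, 2005

(a) grant + 16 years → 4 December 2004.
(b) filing + 18 years → 13 September 2002.
Later of the two: 4 December 2004.
Appellate Stay Credit: +195 days → 17 June 2005.
Office Delay Adjustment: +168 days → 2 December 2005.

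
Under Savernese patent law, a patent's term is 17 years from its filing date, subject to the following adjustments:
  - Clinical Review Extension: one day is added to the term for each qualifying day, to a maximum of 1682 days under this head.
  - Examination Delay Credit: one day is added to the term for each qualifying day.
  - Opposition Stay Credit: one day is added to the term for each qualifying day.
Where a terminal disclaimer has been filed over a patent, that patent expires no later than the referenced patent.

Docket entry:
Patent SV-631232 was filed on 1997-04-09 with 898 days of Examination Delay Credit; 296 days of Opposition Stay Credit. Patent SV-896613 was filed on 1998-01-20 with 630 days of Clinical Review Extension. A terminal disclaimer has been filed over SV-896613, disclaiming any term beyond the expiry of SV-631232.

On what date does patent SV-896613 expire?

October 11, 2016

Natural term of SV-896613:
  Base: filing + 17 years → 20 January 2015.
  Clinical Review Extension: 630 days (within the 1682-day cap) → +630 days → 11 October 2016.
Expiry of referenced patent SV-631232:
  Base: filing + 17 years → 9 April 2014.
  Examination Delay Credit: +898 days → 23 September 2016.
  Opposition Stay Credit: +296 days → 16 July 2017.
Terminal disclaimer: SV-896613 expires on the earlier of 11 October 2016 and 16 July 2017.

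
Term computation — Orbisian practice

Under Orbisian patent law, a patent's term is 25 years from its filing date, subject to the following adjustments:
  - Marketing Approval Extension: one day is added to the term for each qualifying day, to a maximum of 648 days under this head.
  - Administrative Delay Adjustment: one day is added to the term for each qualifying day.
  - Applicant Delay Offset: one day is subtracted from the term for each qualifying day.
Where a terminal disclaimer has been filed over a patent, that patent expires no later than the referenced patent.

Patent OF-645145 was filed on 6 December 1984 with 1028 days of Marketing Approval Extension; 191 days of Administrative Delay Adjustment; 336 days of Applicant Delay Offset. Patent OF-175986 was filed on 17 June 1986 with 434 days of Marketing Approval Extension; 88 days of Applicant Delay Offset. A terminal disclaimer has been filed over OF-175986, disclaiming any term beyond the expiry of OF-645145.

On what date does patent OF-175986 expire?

Natural term of OF-175986:
  Base: filing + 25 years → 17 June 2011.
  Marketing Approval Extension: 434 days (within the 648-day cap) → +434 days → 24 August 2012.
  Applicant Delay Offset: −88 days → 28 May 2012.
Expiry of referenced patent OF-645145:
  Base: filing + 25 years → 6 December 2009.
  Marketing Approval Extension: 1028 days claimed exceeds the 648-day cap, so +648 days → 15 September 2011.
  Administrative Delay Adjustment: +191 days → 24 March 2012.
  Applicant Delay Offset: −336 days → 23 April 2011.
Terminal disclaimer: OF-175986 expires on the earlier of 28 May 2012 and 23 April 2011.

April 23, 2011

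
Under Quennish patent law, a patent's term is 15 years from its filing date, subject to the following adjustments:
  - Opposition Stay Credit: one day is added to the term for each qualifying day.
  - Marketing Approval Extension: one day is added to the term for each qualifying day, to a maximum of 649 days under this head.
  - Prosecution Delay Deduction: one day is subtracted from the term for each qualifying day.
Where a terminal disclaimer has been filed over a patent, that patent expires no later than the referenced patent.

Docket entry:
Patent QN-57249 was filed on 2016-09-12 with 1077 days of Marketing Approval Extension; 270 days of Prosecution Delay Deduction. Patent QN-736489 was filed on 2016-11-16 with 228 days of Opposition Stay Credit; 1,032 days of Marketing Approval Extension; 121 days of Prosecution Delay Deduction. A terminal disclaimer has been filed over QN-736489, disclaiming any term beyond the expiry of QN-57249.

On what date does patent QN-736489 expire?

Natural term of QN-736489:
  Base: filing + 15 years → 16 November 2031.
  Opposition Stay Credit: +228 days → 1 July 2032.
  Marketing Approval Extension: 1032 days claimed exceeds the 649-day cap, so +649 days → 11 April 2034.
  Prosecution Delay Deduction: −121 days → 11 December 2033.
Expiry of referenced patent QN-57249:
  Base: filing + 15 years → 12 September 2031.
  Marketing Approval Extension: 1077 days claimed exceeds the 649-day cap, so +649 days → 22 June 2033.
  Prosecution Delay Deduction: −270 days → 25 September 2032.
Terminal disclaimer: QN-736489 expires on the earlier of 11 December 2033 and 25 September 2032.

September 25, 2032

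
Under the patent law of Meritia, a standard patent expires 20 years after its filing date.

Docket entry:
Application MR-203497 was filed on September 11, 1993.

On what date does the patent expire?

September 11, 2013

Filing date + 20 years → 11 September 2013.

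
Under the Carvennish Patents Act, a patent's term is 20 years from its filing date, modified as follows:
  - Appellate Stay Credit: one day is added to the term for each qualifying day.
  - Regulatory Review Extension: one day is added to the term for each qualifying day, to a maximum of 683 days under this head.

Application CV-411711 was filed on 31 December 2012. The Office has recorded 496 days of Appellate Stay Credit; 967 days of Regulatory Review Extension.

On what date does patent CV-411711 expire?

Base term: filing date + 20 years → 31 December 2032.
Appellate Stay Credit: +496 days → 11 May 2034.
Regulatory Review Extension: 967 days claimed exceeds the 683-day cap, so +683 days → 24 March 2036.

2036-03-24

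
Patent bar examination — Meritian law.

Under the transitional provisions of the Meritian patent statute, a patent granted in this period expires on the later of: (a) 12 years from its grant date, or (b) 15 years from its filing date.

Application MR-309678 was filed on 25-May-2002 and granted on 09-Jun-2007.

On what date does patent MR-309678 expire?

2019-06-09

(a) grant + 12 years → 9 June 2019.
(b) filing + 15 years → 25 May 2017.
Later of the two: 9 June 2019.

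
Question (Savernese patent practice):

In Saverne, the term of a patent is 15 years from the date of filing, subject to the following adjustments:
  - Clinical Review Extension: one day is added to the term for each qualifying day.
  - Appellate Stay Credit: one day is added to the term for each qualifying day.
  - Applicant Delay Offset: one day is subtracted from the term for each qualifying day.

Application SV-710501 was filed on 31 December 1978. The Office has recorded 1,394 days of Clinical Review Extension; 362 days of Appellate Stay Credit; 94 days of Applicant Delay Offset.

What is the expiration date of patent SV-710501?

Base term: filing date + 15 years → 31 December 1993.
Clinical Review Extension: +1394 days → 25 October 1997.
Appellate Stay Credit: +362 days → 22 October 1998.
Applicant Delay Offset: −94 days → 20 July 1998.

1998-07-20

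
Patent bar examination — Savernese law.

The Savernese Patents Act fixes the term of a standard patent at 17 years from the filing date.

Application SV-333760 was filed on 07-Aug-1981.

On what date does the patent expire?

August 7, 1998

Filing date + 17 years → 7 August 1998.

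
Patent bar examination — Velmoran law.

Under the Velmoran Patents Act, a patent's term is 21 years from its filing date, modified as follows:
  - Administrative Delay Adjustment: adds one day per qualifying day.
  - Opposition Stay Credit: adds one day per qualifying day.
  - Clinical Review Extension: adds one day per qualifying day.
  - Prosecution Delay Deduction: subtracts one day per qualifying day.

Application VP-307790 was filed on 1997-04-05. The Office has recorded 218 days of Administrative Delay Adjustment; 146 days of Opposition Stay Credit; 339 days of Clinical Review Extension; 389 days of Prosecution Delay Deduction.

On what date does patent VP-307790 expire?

Base term: filing date + 21 years → 5 April 2018.
Administrative Delay Adjustment: +218 days → 9 November 2018.
Opposition Stay Credit: +146 days → 4 April 2019.
Clinical Review Extension: +339 days → 8 March 2020.
Prosecution Delay Deduction: −389 days → 13 February 2019.

2019-02-13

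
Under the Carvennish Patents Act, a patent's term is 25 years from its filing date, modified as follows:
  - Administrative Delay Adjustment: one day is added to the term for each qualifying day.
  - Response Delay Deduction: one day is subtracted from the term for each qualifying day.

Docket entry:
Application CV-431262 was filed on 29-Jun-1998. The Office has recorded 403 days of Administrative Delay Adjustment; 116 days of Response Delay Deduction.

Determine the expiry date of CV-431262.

April 11, 2024

Base term: filing date + 25 years → 29 June 2023.
Administrative Delay Adjustment: +403 days → 5 August 2024.
Response Delay Deduction: −116 days → 11 April 2024.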